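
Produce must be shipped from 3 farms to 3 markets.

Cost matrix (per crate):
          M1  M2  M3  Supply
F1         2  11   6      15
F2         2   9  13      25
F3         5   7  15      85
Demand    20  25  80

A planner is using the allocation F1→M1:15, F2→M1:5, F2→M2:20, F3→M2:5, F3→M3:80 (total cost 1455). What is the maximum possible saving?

185

Current plan cost = 15·2 + 5·2 + 20·9 + 5·7 + 80·15 = 1455.
Optimal plan:
  F1->M3: 15 × 6 = 90
  F2->M1: 20 × 2 = 40
  F2->M3: 5 × 13 = 65
  F3->M2: 25 × 7 = 175
  F3->M3: 60 × 15 = 900
Optimal cost = 1270.
Saving = 1455 − 1270 = 185.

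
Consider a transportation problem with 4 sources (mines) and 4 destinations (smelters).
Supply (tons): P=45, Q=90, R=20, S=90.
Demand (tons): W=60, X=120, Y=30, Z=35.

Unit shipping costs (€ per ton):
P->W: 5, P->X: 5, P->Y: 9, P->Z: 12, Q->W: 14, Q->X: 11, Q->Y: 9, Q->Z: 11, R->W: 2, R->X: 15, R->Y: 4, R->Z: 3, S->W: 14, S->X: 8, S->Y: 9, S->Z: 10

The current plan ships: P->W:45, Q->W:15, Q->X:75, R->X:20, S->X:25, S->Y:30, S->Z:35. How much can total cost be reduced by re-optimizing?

Current plan cost = 45·5 + 15·14 + 75·11 + 20·15 + 25·8 + 30·9 + 35·10 = €2380.
Optimal plan:
  P→W: 40 × €5 = €200
  P→X: 5 × €5 = €25
  Q→X: 25 × €11 = €275
  Q→Y: 30 × €9 = €270
  Q→Z: 35 × €11 = €385
  R→W: 20 × €2 = €40
  S→X: 90 × €8 = €720
Optimal cost = €1915.
Saving = 2380 − 1915 = €465.

465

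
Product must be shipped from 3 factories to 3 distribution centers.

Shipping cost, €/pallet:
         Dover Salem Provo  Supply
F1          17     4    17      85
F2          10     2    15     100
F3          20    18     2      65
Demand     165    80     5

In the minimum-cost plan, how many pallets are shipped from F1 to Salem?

The minimum-cost plan:
  F1–Dover: 5 × €17 = €85
  F1–Salem: 80 × €4 = €320
  F2–Dover: 100 × €10 = €1000
  F3–Dover: 60 × €20 = €1200
  F3–Provo: 5 × €2 = €10
Total cost = €2615.
So F1→Salem carries 80 pallets.

80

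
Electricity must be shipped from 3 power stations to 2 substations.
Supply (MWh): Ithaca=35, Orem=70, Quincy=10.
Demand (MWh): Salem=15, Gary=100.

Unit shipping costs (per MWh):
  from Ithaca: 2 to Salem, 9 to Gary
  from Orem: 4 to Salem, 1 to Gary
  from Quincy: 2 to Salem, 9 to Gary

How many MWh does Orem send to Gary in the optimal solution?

Optimal shipments:
  Ithaca->Salem: 15 × 2 = 30
  Ithaca->Gary: 20 × 9 = 180
  Orem->Gary: 70 × 1 = 70
  Quincy->Gary: 10 × 9 = 90
Total cost = 370.
So Orem→Gary carries 70 MWh.

70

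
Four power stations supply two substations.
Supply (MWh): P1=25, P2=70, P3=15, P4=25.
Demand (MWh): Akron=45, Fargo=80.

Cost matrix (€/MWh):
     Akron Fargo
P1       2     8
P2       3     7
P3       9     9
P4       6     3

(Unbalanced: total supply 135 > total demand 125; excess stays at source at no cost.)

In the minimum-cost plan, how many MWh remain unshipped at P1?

0

Minimum-cost shipments:
  P1->Akron: 25 × €2 = €50
  P2->Akron: 20 × €3 = €60
  P2->Fargo: 50 × €7 = €350
  P3->Fargo: 5 × €9 = €45
  P4->Fargo: 25 × €3 = €75
Total cost = €580.
P1 ships 25 of its 25, leaving 0.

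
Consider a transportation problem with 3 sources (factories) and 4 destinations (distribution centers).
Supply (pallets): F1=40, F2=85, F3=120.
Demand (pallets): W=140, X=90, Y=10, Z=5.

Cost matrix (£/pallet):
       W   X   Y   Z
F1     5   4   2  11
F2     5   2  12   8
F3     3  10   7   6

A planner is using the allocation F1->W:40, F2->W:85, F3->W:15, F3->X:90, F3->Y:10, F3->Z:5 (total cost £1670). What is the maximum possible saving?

960

Current plan cost = 40·5 + 85·5 + 15·3 + 90·10 + 10·7 + 5·6 = £1670.
Optimal plan:
  F1–W: 25 × £5 = £125
  F1–X: 5 × £4 = £20
  F1–Y: 10 × £2 = £20
  F2–X: 85 × £2 = £170
  F3–W: 115 × £3 = £345
  F3–Z: 5 × £6 = £30
Optimal cost = £710.
Saving = 1670 − 710 = £960.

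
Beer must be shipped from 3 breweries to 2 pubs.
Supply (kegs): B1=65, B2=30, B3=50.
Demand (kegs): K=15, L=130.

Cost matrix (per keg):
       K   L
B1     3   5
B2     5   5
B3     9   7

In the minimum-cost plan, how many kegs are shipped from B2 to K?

0

Optimal shipments:
  B1–K: 15 kegs
  B1–L: 50 kegs
  B2–L: 30 kegs
  B3–L: 50 kegs
Total cost = 795.
The route B2→K is not used.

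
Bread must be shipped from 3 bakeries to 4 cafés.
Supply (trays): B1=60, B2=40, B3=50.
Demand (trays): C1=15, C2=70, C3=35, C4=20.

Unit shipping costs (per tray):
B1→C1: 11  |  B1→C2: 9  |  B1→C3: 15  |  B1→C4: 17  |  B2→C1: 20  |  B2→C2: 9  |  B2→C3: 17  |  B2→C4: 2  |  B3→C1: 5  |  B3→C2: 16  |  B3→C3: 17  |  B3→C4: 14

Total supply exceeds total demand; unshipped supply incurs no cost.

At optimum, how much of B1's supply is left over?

0

An optimal plan:
  B1 to C2: 50 × 9 = 450
  B1 to C3: 10 × 15 = 150
  B2 to C2: 20 × 9 = 180
  B2 to C4: 20 × 2 = 40
  B3 to C1: 15 × 5 = 75
  B3 to C3: 25 × 17 = 425
Total cost = 1320.
B1 ships 60 of its 60, leaving 0.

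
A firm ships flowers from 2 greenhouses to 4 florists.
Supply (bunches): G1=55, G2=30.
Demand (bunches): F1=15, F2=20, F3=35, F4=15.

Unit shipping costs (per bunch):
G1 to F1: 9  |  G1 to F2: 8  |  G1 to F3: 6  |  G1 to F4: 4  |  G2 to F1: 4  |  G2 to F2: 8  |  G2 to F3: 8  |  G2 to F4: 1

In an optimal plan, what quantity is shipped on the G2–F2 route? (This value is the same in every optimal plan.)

The minimum-cost plan:
  G1–F2: 20 × 8 = 160
  G1–F3: 35 × 6 = 210
  G2–F1: 15 × 4 = 60
  G2–F4: 15 × 1 = 15
Total cost = 445.
The route G2→F2 is not used.

0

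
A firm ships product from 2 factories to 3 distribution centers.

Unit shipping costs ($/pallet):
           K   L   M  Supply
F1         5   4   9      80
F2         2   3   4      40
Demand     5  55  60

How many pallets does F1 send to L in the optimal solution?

The minimum-cost plan:
  F1–K: 5 × $5 = $25
  F1–L: 55 × $4 = $220
  F1–M: 20 × $9 = $180
  F2–M: 40 × $4 = $160
Total cost = $585.
So F1→L carries 55 pallets.

55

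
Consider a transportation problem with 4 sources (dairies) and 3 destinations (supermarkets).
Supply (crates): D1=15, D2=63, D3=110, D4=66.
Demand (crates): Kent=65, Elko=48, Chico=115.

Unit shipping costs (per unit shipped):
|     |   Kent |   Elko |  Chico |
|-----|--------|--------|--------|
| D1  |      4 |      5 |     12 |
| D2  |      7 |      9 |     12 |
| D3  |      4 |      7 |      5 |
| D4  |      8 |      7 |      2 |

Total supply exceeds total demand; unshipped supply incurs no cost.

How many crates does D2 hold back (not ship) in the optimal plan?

Minimum-cost shipments:
  D1->Elko: 15 × 5 = 75
  D2->Kent: 4 × 7 = 28
  D2->Elko: 33 × 9 = 297
  D3->Kent: 61 × 4 = 244
  D3->Chico: 49 × 5 = 245
  D4->Chico: 66 × 2 = 132
Total cost = 1021.
D2 ships 37 of its 63, leaving 26.

26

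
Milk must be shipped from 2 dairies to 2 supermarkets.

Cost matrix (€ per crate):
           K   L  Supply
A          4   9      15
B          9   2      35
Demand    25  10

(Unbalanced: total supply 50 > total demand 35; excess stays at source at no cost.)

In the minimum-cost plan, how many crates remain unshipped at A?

Minimum-cost shipments:
  A–K: 15 × €4 = €60
  B–K: 10 × €9 = €90
  B–L: 10 × €2 = €20
Total cost = €170.
A ships 15 of its 15, leaving 0.

0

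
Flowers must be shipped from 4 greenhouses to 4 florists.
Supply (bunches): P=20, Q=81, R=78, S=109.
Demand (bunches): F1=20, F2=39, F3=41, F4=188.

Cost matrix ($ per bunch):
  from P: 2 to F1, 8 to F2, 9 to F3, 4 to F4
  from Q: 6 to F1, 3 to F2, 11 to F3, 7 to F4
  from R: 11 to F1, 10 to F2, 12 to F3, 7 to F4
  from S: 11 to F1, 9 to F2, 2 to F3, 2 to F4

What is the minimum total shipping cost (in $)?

1215

A cheapest plan:
  P to F1: 20 × $2 = $40
  Q to F2: 39 × $3 = $117
  Q to F4: 42 × $7 = $294
  R to F4: 78 × $7 = $546
  S to F3: 41 × $2 = $82
  S to F4: 68 × $2 = $136
Total = 40 + 117 + 294 + 546 + 82 + 136 = $1215.
(Supply check: P ships 20; Q ships 81; R ships 78; S ships 109.)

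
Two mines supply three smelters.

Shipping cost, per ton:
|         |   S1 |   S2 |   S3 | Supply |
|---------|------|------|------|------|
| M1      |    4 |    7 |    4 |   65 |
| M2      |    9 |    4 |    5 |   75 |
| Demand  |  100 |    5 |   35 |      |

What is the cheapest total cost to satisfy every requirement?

One minimum-cost allocation:
  M1->S1: 65 × 4 = 260
  M2->S1: 35 × 9 = 315
  M2->S2: 5 × 4 = 20
  M2->S3: 35 × 5 = 175
Total = 260 + 315 + 20 + 175 = 770.

770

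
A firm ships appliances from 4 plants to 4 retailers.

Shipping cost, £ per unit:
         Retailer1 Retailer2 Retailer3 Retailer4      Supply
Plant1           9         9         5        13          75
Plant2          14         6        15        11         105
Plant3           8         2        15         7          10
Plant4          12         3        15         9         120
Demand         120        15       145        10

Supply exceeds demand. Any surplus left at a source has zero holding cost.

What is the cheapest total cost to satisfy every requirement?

A cheapest plan:
  Plant1->Retailer3: 75 × £5 = £375
  Plant2->Retailer1: 5 × £14 = £70
  Plant2->Retailer3: 70 × £15 = £1050
  Plant2->Retailer4: 10 × £11 = £110
  Plant3->Retailer1: 10 × £8 = £80
  Plant4->Retailer1: 105 × £12 = £1260
  Plant4->Retailer2: 15 × £3 = £45
Total = 375 + 70 + 1050 + 110 + 80 + 1260 + 45 = £2990.

2990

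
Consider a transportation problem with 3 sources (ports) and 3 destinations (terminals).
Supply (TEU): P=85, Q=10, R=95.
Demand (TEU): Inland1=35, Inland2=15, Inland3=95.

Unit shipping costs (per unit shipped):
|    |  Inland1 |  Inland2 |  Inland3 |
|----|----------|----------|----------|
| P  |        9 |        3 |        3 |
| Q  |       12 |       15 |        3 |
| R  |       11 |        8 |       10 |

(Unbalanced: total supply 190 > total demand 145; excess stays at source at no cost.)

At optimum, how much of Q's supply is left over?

0

An optimal plan:
  P->Inland3: 85 × 3 = 255
  Q->Inland3: 10 × 3 = 30
  R->Inland1: 35 × 11 = 385
  R->Inland2: 15 × 8 = 120
Total cost = 790.
Q ships 10 of its 10, leaving 0.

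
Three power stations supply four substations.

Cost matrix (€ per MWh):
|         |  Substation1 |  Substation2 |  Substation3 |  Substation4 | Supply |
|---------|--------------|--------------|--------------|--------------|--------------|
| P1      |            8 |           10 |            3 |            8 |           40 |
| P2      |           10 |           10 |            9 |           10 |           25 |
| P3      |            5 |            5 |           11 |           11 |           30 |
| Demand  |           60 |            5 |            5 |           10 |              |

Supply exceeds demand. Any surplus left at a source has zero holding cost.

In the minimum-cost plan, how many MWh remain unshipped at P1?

0

Minimum-cost shipments:
  P1->Substation1: 25 MWh
  P1->Substation3: 5 MWh
  P1->Substation4: 10 MWh
  P2->Substation1: 10 MWh
  P3->Substation1: 25 MWh
  P3->Substation2: 5 MWh
Total cost = €545.
P1 ships 40 of its 40, leaving 0.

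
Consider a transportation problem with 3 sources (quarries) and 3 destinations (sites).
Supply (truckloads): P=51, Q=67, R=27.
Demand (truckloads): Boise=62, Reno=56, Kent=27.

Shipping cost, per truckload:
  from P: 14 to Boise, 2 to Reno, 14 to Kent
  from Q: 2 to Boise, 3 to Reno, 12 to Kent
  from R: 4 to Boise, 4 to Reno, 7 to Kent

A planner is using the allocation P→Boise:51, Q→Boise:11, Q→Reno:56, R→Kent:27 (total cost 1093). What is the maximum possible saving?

663

Current plan cost = 51·14 + 11·2 + 56·3 + 27·7 = 1093.
Optimal plan:
  P to Reno: 51 truckloads
  Q to Boise: 62 truckloads
  Q to Reno: 5 truckloads
  R to Kent: 27 truckloads
Optimal cost = 430.
Saving = 1093 − 430 = 663.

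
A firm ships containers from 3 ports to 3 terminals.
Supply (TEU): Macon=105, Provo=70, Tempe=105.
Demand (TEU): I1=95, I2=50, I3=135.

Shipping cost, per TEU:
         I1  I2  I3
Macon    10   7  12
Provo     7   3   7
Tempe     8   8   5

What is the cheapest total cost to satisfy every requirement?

1875

A cheapest plan:
  Macon–I1: 95 × 10 = 950
  Macon–I2: 10 × 7 = 70
  Provo–I2: 40 × 3 = 120
  Provo–I3: 30 × 7 = 210
  Tempe–I3: 105 × 5 = 525
Total = 950 + 70 + 120 + 210 + 525 = 1875.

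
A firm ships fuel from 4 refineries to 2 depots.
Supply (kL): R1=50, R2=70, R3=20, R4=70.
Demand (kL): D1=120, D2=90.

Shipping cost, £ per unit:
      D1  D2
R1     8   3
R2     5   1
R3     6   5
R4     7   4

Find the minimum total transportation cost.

One minimum-cost allocation:
  R1->D2: 50 × £3 = £150
  R2->D1: 30 × £5 = £150
  R2->D2: 40 × £1 = £40
  R3->D1: 20 × £6 = £120
  R4->D1: 70 × £7 = £490
Total = 150 + 150 + 40 + 120 + 490 = £950.

950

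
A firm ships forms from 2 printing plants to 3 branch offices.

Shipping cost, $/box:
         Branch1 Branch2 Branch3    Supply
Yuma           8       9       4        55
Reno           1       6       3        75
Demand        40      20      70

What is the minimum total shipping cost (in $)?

425

Optimal allocation:
  Yuma→Branch3: 55 × $4 = $220
  Reno→Branch1: 40 × $1 = $40
  Reno→Branch2: 20 × $6 = $120
  Reno→Branch3: 15 × $3 = $45
Total = 220 + 40 + 120 + 45 = $425.
(Supply check: Yuma ships 55; Reno ships 75.)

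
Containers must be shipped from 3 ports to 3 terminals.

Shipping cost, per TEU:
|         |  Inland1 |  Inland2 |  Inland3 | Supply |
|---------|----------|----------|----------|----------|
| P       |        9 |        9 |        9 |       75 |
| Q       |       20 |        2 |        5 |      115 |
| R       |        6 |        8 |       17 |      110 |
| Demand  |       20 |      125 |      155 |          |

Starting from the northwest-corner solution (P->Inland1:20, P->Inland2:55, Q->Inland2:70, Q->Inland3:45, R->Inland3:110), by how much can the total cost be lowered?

925

Current plan cost = 20·9 + 55·9 + 70·2 + 45·5 + 110·17 = 2910.
Optimal plan:
  P->Inland3: 75 × 9 = 675
  Q->Inland2: 35 × 2 = 70
  Q->Inland3: 80 × 5 = 400
  R->Inland1: 20 × 6 = 120
  R->Inland2: 90 × 8 = 720
Optimal cost = 1985.
Saving = 2910 − 1985 = 925.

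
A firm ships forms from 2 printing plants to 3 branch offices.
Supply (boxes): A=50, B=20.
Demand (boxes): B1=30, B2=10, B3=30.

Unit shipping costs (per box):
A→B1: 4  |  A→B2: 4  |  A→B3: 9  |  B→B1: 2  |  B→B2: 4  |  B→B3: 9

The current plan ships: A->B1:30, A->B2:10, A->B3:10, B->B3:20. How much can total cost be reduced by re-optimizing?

Current plan cost = 30·4 + 10·4 + 10·9 + 20·9 = 430.
Optimal plan:
  A to B1: 10 × 4 = 40
  A to B2: 10 × 4 = 40
  A to B3: 30 × 9 = 270
  B to B1: 20 × 2 = 40
Optimal cost = 390.
Saving = 430 − 390 = 40.

40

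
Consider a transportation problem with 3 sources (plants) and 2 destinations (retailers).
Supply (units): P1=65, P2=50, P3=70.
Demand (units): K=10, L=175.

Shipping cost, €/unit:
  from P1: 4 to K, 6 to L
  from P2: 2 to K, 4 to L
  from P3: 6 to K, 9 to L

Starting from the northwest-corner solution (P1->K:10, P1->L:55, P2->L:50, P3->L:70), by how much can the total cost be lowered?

10

Current plan cost = 10·4 + 55·6 + 50·4 + 70·9 = €1200.
Optimal plan:
  P1–L: 65 × €6 = €390
  P2–L: 50 × €4 = €200
  P3–K: 10 × €6 = €60
  P3–L: 60 × €9 = €540
Optimal cost = €1190.
Saving = 1200 − 1190 = €10.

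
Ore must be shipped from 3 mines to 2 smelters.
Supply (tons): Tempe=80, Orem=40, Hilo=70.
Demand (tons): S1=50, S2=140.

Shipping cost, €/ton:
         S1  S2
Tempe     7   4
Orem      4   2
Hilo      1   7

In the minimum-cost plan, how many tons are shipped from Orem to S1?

0

Optimal shipments:
  Tempe–S2: 80 tons
  Orem–S2: 40 tons
  Hilo–S1: 50 tons
  Hilo–S2: 20 tons
Total cost = €590.
The route Orem→S1 is not used.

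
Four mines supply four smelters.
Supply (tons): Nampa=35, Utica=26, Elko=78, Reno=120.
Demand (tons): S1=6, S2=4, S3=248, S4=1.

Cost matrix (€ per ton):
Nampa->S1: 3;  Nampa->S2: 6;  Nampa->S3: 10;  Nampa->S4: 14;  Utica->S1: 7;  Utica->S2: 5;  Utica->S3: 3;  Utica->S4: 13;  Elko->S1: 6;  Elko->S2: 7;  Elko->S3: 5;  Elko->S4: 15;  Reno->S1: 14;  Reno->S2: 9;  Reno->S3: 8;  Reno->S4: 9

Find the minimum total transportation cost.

1721

One minimum-cost allocation:
  Nampa→S1: 6 × €3 = €18
  Nampa→S2: 4 × €6 = €24
  Nampa→S3: 25 × €10 = €250
  Utica→S3: 26 × €3 = €78
  Elko→S3: 78 × €5 = €390
  Reno→S3: 119 × €8 = €952
  Reno→S4: 1 × €9 = €9
Total = 18 + 24 + 250 + 78 + 390 + 952 + 9 = €1721.
(Supply check: Nampa ships 35; Utica ships 26; Elko ships 78; Reno ships 120.)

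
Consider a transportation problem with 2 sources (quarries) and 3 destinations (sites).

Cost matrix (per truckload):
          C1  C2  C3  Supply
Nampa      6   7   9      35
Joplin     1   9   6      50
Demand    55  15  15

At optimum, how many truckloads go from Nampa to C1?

5

Solving gives:
  Nampa to C1: 5 × 6 = 30
  Nampa to C2: 15 × 7 = 105
  Nampa to C3: 15 × 9 = 135
  Joplin to C1: 50 × 1 = 50
Total cost = 320.
So Nampa→C1 carries 5 truckloads.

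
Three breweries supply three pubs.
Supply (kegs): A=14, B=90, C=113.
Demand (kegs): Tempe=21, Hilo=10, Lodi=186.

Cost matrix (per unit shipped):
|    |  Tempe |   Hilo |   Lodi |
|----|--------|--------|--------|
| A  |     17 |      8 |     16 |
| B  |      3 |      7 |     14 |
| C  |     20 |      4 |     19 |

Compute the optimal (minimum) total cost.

A cheapest plan:
  A to Lodi: 14 × 16 = 224
  B to Tempe: 21 × 3 = 63
  B to Lodi: 69 × 14 = 966
  C to Hilo: 10 × 4 = 40
  C to Lodi: 103 × 19 = 1957
Total = 224 + 63 + 966 + 40 + 1957 = 3250.

3250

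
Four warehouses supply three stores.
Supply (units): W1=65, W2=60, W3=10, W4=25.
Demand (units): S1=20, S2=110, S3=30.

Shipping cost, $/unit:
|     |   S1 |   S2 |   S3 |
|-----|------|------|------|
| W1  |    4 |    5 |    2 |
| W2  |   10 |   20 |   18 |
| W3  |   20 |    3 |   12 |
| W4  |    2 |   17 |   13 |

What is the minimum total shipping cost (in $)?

1585

One minimum-cost allocation:
  W1->S2: 40 units
  W1->S3: 25 units
  W2->S2: 60 units
  W3->S2: 10 units
  W4->S1: 20 units
  W4->S3: 5 units
Total cost = $1585.
(Supply check: W1 ships 65; W2 ships 60; W3 ships 10; W4 ships 25.)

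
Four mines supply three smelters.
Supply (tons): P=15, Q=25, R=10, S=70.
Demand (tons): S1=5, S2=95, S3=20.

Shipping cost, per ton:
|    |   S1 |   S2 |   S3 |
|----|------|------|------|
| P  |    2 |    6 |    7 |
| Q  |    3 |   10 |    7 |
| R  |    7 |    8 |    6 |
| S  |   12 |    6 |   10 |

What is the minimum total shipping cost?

An optimal shipping plan:
  P->S2: 15 × 6 = 90
  Q->S1: 5 × 3 = 15
  Q->S3: 20 × 7 = 140
  R->S2: 10 × 8 = 80
  S->S2: 70 × 6 = 420
Total = 90 + 15 + 140 + 80 + 420 = 745.

745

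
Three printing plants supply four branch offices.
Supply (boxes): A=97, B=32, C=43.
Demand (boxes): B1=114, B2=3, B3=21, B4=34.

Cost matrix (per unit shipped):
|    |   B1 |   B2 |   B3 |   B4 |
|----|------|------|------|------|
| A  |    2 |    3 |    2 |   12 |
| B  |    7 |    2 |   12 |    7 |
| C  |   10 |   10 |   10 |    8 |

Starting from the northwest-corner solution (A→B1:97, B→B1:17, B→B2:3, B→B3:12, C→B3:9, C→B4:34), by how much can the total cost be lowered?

Current plan cost = 97·2 + 17·7 + 3·2 + 12·12 + 9·10 + 34·8 = 825.
Optimal plan:
  A->B1: 76 × 2 = 152
  A->B3: 21 × 2 = 42
  B->B1: 29 × 7 = 203
  B->B2: 3 × 2 = 6
  C->B1: 9 × 10 = 90
  C->B4: 34 × 8 = 272
Optimal cost = 765.
Saving = 825 − 765 = 60.

60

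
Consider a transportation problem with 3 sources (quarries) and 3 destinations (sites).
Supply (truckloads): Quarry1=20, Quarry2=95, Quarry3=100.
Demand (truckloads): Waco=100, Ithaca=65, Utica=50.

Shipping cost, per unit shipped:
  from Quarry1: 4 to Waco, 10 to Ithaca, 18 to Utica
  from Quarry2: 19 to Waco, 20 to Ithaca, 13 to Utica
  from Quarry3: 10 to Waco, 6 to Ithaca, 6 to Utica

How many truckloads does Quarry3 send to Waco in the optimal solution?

35

Solving gives:
  Quarry1–Waco: 20 truckloads
  Quarry2–Waco: 45 truckloads
  Quarry2–Utica: 50 truckloads
  Quarry3–Waco: 35 truckloads
  Quarry3–Ithaca: 65 truckloads
Total cost = 2325.
So Quarry3→Waco carries 35 truckloads.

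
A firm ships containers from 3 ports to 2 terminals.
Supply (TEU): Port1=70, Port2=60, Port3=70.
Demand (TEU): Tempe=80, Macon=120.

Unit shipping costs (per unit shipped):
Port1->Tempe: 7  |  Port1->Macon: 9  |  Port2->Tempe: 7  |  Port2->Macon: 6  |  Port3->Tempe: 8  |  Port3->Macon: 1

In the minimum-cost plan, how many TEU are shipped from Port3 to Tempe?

The minimum-cost plan:
  Port1–Tempe: 70 × 7 = 490
  Port2–Tempe: 10 × 7 = 70
  Port2–Macon: 50 × 6 = 300
  Port3–Macon: 70 × 1 = 70
Total cost = 930.
The route Port3→Tempe is not used.

0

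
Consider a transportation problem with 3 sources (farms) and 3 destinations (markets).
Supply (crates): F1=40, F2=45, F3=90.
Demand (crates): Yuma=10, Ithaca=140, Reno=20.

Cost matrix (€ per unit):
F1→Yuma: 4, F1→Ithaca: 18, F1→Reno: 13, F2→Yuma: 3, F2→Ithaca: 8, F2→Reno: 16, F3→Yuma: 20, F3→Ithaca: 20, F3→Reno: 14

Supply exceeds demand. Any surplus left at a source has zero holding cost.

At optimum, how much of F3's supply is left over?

An optimal plan:
  F1–Yuma: 10 × €4 = €40
  F1–Ithaca: 30 × €18 = €540
  F2–Ithaca: 45 × €8 = €360
  F3–Ithaca: 65 × €20 = €1300
  F3–Reno: 20 × €14 = €280
Total cost = €2520.
F3 ships 85 of its 90, leaving 5.

5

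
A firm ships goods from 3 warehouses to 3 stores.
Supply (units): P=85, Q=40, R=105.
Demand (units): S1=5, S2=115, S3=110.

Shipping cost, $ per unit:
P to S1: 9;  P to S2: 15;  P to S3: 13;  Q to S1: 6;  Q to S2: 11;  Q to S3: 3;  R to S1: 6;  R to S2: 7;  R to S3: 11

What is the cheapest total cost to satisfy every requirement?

A cheapest plan:
  P->S1: 5 × $9 = $45
  P->S2: 10 × $15 = $150
  P->S3: 70 × $13 = $910
  Q->S3: 40 × $3 = $120
  R->S2: 105 × $7 = $735
Total = 45 + 150 + 910 + 120 + 735 = $1960.
(Supply check: P ships 85; Q ships 40; R ships 105.)

1960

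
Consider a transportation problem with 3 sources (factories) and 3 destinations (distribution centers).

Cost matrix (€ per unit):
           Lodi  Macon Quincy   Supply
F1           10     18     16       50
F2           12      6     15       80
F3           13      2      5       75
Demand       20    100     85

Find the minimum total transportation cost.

Optimal allocation:
  F1->Lodi: 20 × €10 = €200
  F1->Quincy: 30 × €16 = €480
  F2->Macon: 80 × €6 = €480
  F3->Macon: 20 × €2 = €40
  F3->Quincy: 55 × €5 = €275
Total = 200 + 480 + 480 + 40 + 275 = €1475.
(Supply check: F1 ships 50; F2 ships 80; F3 ships 75.)

1475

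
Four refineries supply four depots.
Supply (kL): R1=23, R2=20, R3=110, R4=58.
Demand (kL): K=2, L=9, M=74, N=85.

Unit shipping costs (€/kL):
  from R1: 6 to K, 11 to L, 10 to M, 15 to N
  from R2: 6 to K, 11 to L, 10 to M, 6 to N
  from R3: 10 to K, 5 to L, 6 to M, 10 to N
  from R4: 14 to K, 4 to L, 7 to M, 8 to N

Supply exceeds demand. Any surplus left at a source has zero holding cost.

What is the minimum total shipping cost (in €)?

1155

An optimal shipping plan:
  R1→K: 2 × €6 = €12
  R2→N: 20 × €6 = €120
  R3→L: 9 × €5 = €45
  R3→M: 74 × €6 = €444
  R3→N: 7 × €10 = €70
  R4→N: 58 × €8 = €464
Total = 12 + 120 + 45 + 444 + 70 + 464 = €1155.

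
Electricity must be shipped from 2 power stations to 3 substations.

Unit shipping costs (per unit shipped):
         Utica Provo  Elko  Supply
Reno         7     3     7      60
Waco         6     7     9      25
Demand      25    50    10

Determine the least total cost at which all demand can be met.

Optimal allocation:
  Reno to Provo: 50 × 3 = 150
  Reno to Elko: 10 × 7 = 70
  Waco to Utica: 25 × 6 = 150
Total = 150 + 70 + 150 = 370.

370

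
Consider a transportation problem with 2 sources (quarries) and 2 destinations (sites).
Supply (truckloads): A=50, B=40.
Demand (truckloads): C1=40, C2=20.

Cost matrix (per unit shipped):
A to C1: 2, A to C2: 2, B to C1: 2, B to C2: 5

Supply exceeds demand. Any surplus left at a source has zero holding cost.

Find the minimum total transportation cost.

120

An optimal shipping plan:
  A->C1: 30 × 2 = 60
  A->C2: 20 × 2 = 40
  B->C1: 10 × 2 = 20
Total = 60 + 40 + 20 = 120.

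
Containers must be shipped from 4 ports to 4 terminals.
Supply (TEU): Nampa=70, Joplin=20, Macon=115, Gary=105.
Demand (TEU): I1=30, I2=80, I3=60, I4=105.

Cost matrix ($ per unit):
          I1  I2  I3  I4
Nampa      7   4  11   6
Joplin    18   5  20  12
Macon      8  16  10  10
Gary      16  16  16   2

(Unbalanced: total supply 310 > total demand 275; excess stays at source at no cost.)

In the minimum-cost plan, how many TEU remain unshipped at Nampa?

0

An optimal plan:
  Nampa->I1: 10 × $7 = $70
  Nampa->I2: 60 × $4 = $240
  Joplin->I2: 20 × $5 = $100
  Macon->I1: 20 × $8 = $160
  Macon->I3: 60 × $10 = $600
  Gary->I4: 105 × $2 = $210
Total cost = $1380.
Nampa ships 70 of its 70, leaving 0.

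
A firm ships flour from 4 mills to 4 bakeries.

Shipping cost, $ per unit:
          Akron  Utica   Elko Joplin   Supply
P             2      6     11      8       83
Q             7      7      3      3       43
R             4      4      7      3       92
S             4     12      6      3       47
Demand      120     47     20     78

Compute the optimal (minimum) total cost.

An optimal shipping plan:
  P→Akron: 83 sacks
  Q→Elko: 20 sacks
  Q→Joplin: 23 sacks
  R→Akron: 37 sacks
  R→Utica: 47 sacks
  R→Joplin: 8 sacks
  S→Joplin: 47 sacks
Total cost = $796.

796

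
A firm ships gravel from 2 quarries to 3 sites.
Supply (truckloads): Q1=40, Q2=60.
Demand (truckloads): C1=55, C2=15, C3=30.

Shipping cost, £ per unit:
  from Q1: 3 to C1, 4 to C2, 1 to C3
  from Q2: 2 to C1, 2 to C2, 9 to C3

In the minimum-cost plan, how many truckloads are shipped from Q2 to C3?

Solving gives:
  Q1→C1: 10 × £3 = £30
  Q1→C3: 30 × £1 = £30
  Q2→C1: 45 × £2 = £90
  Q2→C2: 15 × £2 = £30
Total cost = £180.
The route Q2→C3 is not used.

0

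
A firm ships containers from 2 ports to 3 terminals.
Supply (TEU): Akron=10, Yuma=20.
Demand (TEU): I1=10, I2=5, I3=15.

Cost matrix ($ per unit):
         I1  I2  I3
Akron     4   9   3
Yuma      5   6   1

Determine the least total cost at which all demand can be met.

85

Optimal allocation:
  Akron–I1: 10 × $4 = $40
  Yuma–I2: 5 × $6 = $30
  Yuma–I3: 15 × $1 = $15
Total = 40 + 30 + 15 = $85.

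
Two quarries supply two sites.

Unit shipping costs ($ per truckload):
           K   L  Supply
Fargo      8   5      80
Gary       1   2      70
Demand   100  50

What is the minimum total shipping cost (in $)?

An optimal shipping plan:
  Fargo→K: 30 × $8 = $240
  Fargo→L: 50 × $5 = $250
  Gary→K: 70 × $1 = $70
Total = 240 + 250 + 70 = $560.
(Supply check: Fargo ships 80; Gary ships 70.)

560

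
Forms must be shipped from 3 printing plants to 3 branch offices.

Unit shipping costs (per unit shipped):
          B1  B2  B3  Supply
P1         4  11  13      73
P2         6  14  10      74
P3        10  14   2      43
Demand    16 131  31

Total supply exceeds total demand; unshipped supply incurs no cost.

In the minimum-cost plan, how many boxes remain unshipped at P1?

Minimum-cost shipments:
  P1 to B2: 73 × 11 = 803
  P2 to B1: 16 × 6 = 96
  P2 to B2: 58 × 14 = 812
  P3 to B3: 31 × 2 = 62
Total cost = 1773.
P1 ships 73 of its 73, leaving 0.

0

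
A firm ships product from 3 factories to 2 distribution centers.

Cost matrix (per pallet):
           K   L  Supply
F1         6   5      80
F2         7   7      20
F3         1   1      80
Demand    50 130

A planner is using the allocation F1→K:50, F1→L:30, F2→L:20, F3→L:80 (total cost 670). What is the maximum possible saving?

Current plan cost = 50·6 + 30·5 + 20·7 + 80·1 = 670.
Optimal plan:
  F1→L: 80 × 5 = 400
  F2→K: 20 × 7 = 140
  F3→K: 30 × 1 = 30
  F3→L: 50 × 1 = 50
Optimal cost = 620.
Saving = 670 − 620 = 50.

50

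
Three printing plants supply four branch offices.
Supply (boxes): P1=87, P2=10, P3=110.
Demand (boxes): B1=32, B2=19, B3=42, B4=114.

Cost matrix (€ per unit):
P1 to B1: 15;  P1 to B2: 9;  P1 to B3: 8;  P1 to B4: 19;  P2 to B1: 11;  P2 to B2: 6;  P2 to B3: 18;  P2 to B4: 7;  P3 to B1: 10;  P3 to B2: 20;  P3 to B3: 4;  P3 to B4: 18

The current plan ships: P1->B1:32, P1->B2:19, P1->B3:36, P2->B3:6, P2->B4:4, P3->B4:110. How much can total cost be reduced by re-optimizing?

Current plan cost = 32·15 + 19·9 + 36·8 + 6·18 + 4·7 + 110·18 = €3055.
Optimal plan:
  P1–B2: 19 boxes
  P1–B4: 68 boxes
  P2–B4: 10 boxes
  P3–B1: 32 boxes
  P3–B3: 42 boxes
  P3–B4: 36 boxes
Optimal cost = €2669.
Saving = 3055 − 2669 = €386.

386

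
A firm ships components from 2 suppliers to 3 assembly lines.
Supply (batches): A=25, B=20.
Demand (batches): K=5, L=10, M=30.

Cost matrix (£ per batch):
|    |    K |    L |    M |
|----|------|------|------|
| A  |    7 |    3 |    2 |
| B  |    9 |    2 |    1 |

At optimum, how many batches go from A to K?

The minimum-cost plan:
  A->K: 5 batches
  A->L: 10 batches
  A->M: 10 batches
  B->M: 20 batches
Total cost = £105.
So A→K carries 5 batches.

5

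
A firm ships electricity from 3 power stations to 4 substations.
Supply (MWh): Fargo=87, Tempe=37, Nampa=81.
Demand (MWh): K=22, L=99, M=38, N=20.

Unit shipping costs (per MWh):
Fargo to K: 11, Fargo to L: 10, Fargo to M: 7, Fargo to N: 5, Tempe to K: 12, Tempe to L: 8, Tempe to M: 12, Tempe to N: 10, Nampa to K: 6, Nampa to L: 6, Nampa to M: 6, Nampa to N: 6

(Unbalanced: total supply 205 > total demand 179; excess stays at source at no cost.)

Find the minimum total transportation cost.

A cheapest plan:
  Fargo to L: 3 × 10 = 30
  Fargo to M: 38 × 7 = 266
  Fargo to N: 20 × 5 = 100
  Tempe to L: 37 × 8 = 296
  Nampa to K: 22 × 6 = 132
  Nampa to L: 59 × 6 = 354
Total = 30 + 266 + 100 + 296 + 132 + 354 = 1178.

1178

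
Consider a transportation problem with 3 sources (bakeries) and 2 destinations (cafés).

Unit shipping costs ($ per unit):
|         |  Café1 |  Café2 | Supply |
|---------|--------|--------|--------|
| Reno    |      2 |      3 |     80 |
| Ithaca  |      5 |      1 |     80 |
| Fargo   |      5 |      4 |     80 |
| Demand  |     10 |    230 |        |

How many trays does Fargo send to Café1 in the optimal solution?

0

Solving gives:
  Reno→Café1: 10 trays
  Reno→Café2: 70 trays
  Ithaca→Café2: 80 trays
  Fargo→Café2: 80 trays
Total cost = $630.
The route Fargo→Café1 is not used.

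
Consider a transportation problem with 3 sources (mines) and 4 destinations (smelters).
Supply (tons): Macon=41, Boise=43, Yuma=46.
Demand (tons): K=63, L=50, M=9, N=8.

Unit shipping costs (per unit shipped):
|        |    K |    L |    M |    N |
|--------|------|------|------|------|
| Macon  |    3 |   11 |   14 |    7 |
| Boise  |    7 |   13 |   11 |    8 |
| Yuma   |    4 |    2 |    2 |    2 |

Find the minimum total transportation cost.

584

A cheapest plan:
  Macon→K: 41 tons
  Boise→K: 22 tons
  Boise→L: 4 tons
  Boise→M: 9 tons
  Boise→N: 8 tons
  Yuma→L: 46 tons
Total cost = 584.
(Supply check: Macon ships 41; Boise ships 43; Yuma ships 46.)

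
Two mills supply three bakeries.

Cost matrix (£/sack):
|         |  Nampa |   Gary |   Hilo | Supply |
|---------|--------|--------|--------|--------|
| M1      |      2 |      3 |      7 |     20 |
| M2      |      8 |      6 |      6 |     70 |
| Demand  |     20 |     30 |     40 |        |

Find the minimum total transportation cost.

One minimum-cost allocation:
  M1 to Nampa: 20 × £2 = £40
  M2 to Gary: 30 × £6 = £180
  M2 to Hilo: 40 × £6 = £240
Total = 40 + 180 + 240 = £460.

460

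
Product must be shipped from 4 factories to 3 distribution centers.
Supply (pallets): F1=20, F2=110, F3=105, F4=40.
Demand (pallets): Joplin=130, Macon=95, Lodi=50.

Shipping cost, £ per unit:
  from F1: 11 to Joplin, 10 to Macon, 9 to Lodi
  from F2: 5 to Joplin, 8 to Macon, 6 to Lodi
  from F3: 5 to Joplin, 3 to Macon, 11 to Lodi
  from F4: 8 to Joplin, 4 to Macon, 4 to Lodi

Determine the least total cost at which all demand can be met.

1245

A cheapest plan:
  F1->Lodi: 20 × £9 = £180
  F2->Joplin: 110 × £5 = £550
  F3->Joplin: 20 × £5 = £100
  F3->Macon: 85 × £3 = £255
  F4->Macon: 10 × £4 = £40
  F4->Lodi: 30 × £4 = £120
Total = 180 + 550 + 100 + 255 + 40 + 120 = £1245.
(Supply check: F1 ships 20; F2 ships 110; F3 ships 105; F4 ships 40.)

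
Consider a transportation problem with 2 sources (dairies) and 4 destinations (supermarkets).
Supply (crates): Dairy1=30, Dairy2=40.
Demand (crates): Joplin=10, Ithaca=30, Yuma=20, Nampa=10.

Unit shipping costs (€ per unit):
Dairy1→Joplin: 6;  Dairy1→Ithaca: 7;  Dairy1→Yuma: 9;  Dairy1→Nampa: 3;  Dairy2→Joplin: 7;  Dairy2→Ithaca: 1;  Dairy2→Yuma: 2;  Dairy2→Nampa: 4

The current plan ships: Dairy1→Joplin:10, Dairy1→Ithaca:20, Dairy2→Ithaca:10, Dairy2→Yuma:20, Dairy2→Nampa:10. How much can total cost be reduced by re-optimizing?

Current plan cost = 10·6 + 20·7 + 10·1 + 20·2 + 10·4 = €290.
Optimal plan:
  Dairy1->Joplin: 10 crates
  Dairy1->Ithaca: 10 crates
  Dairy1->Nampa: 10 crates
  Dairy2->Ithaca: 20 crates
  Dairy2->Yuma: 20 crates
Optimal cost = €220.
Saving = 290 − 220 = €70.

70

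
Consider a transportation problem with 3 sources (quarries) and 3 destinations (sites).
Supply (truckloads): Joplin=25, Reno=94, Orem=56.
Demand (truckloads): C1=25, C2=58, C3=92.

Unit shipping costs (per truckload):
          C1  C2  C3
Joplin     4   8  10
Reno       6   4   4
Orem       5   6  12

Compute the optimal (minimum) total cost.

812

An optimal shipping plan:
  Joplin->C1: 25 × 4 = 100
  Reno->C2: 2 × 4 = 8
  Reno->C3: 92 × 4 = 368
  Orem->C2: 56 × 6 = 336
Total = 100 + 8 + 368 + 336 = 812.
(Supply check: Joplin ships 25; Reno ships 94; Orem ships 56.)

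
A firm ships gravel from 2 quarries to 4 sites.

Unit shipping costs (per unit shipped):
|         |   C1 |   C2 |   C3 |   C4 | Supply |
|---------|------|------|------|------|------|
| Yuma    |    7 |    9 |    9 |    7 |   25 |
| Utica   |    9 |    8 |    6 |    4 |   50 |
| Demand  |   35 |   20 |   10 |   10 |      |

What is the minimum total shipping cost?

525

An optimal shipping plan:
  Yuma->C1: 25 × 7 = 175
  Utica->C1: 10 × 9 = 90
  Utica->C2: 20 × 8 = 160
  Utica->C3: 10 × 6 = 60
  Utica->C4: 10 × 4 = 40
Total = 175 + 90 + 160 + 60 + 40 = 525.
(Supply check: Yuma ships 25; Utica ships 50.)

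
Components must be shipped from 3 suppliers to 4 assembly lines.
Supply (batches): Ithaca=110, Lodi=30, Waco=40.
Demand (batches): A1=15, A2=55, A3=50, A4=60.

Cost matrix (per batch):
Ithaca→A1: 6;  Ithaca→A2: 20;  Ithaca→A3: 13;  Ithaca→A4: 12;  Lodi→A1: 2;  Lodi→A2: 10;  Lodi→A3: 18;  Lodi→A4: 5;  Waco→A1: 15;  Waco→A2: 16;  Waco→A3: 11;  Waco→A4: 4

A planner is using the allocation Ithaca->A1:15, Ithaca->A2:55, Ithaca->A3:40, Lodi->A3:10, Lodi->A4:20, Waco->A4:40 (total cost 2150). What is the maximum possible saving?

Current plan cost = 15·6 + 55·20 + 40·13 + 10·18 + 20·5 + 40·4 = 2150.
Optimal plan:
  Ithaca–A1: 15 × 6 = 90
  Ithaca–A2: 25 × 20 = 500
  Ithaca–A3: 50 × 13 = 650
  Ithaca–A4: 20 × 12 = 240
  Lodi–A2: 30 × 10 = 300
  Waco–A4: 40 × 4 = 160
Optimal cost = 1940.
Saving = 2150 − 1940 = 210.

210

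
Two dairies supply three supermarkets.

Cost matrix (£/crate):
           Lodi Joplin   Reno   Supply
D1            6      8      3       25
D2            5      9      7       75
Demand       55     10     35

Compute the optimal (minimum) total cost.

An optimal shipping plan:
  D1->Reno: 25 × £3 = £75
  D2->Lodi: 55 × £5 = £275
  D2->Joplin: 10 × £9 = £90
  D2->Reno: 10 × £7 = £70
Total = 75 + 275 + 90 + 70 = £510.
(Supply check: D1 ships 25; D2 ships 75.)

510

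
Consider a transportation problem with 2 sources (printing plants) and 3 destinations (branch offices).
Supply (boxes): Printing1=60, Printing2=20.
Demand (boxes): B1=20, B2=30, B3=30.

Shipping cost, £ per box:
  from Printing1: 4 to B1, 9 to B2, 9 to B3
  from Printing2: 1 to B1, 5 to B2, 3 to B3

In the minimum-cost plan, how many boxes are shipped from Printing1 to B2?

The minimum-cost plan:
  Printing1 to B1: 20 boxes
  Printing1 to B2: 30 boxes
  Printing1 to B3: 10 boxes
  Printing2 to B3: 20 boxes
Total cost = £500.
So Printing1→B2 carries 30 boxes.

30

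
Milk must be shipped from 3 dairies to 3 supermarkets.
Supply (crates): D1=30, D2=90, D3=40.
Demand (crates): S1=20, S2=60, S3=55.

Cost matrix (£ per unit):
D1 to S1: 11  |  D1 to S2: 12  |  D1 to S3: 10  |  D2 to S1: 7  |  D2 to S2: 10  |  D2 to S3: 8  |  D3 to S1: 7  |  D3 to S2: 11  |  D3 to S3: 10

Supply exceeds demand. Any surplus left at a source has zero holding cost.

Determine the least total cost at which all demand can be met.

1210

Optimal allocation:
  D1 to S2: 5 × £12 = £60
  D2 to S2: 35 × £10 = £350
  D2 to S3: 55 × £8 = £440
  D3 to S1: 20 × £7 = £140
  D3 to S2: 20 × £11 = £220
Total = 60 + 350 + 440 + 140 + 220 = £1210.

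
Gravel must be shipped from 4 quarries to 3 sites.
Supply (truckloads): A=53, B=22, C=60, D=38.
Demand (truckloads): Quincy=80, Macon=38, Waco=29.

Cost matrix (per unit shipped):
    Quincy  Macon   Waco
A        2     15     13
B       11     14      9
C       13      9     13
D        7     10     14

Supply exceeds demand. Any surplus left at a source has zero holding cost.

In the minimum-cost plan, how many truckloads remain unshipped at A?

An optimal plan:
  A→Quincy: 53 truckloads
  B→Waco: 22 truckloads
  C→Macon: 38 truckloads
  C→Waco: 7 truckloads
  D→Quincy: 27 truckloads
Total cost = 926.
A ships 53 of its 53, leaving 0.

0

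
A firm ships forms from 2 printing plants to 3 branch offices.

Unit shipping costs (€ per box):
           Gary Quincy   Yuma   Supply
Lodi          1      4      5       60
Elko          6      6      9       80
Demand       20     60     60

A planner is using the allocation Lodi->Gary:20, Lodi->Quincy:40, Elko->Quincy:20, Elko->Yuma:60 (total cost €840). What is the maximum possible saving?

Current plan cost = 20·1 + 40·4 + 20·6 + 60·9 = €840.
Optimal plan:
  Lodi–Gary: 20 boxes
  Lodi–Yuma: 40 boxes
  Elko–Quincy: 60 boxes
  Elko–Yuma: 20 boxes
Optimal cost = €760.
Saving = 840 − 760 = €80.

80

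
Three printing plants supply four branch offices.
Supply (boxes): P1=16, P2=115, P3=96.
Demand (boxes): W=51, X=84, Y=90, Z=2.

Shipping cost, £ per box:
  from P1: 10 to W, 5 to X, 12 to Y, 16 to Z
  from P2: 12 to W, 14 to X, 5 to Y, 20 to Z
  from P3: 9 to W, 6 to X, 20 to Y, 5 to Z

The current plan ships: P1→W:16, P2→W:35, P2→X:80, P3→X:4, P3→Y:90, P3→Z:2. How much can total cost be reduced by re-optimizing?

Current plan cost = 16·10 + 35·12 + 80·14 + 4·6 + 90·20 + 2·5 = £3534.
Optimal plan:
  P1 to X: 16 × £5 = £80
  P2 to W: 25 × £12 = £300
  P2 to Y: 90 × £5 = £450
  P3 to W: 26 × £9 = £234
  P3 to X: 68 × £6 = £408
  P3 to Z: 2 × £5 = £10
Optimal cost = £1482.
Saving = 3534 − 1482 = £2052.

2052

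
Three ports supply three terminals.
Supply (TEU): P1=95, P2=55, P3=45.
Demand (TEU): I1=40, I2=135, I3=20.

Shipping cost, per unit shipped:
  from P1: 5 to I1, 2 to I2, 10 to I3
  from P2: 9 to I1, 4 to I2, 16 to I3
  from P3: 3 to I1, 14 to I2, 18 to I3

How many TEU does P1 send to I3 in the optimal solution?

15

The minimum-cost plan:
  P1–I2: 80 TEU
  P1–I3: 15 TEU
  P2–I2: 55 TEU
  P3–I1: 40 TEU
  P3–I3: 5 TEU
Total cost = 740.
So P1→I3 carries 15 TEU.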